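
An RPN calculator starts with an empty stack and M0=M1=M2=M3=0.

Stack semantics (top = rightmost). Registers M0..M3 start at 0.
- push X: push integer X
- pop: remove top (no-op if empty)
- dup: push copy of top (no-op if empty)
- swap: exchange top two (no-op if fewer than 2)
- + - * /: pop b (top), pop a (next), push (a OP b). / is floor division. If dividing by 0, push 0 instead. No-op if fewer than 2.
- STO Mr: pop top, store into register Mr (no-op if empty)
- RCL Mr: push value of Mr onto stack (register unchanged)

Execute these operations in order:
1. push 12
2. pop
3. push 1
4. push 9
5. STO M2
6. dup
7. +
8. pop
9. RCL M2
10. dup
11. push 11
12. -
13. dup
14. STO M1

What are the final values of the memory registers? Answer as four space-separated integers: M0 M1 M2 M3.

After op 1 (push 12): stack=[12] mem=[0,0,0,0]
After op 2 (pop): stack=[empty] mem=[0,0,0,0]
After op 3 (push 1): stack=[1] mem=[0,0,0,0]
After op 4 (push 9): stack=[1,9] mem=[0,0,0,0]
After op 5 (STO M2): stack=[1] mem=[0,0,9,0]
After op 6 (dup): stack=[1,1] mem=[0,0,9,0]
After op 7 (+): stack=[2] mem=[0,0,9,0]
After op 8 (pop): stack=[empty] mem=[0,0,9,0]
After op 9 (RCL M2): stack=[9] mem=[0,0,9,0]
After op 10 (dup): stack=[9,9] mem=[0,0,9,0]
After op 11 (push 11): stack=[9,9,11] mem=[0,0,9,0]
After op 12 (-): stack=[9,-2] mem=[0,0,9,0]
After op 13 (dup): stack=[9,-2,-2] mem=[0,0,9,0]
After op 14 (STO M1): stack=[9,-2] mem=[0,-2,9,0]

Answer: 0 -2 9 0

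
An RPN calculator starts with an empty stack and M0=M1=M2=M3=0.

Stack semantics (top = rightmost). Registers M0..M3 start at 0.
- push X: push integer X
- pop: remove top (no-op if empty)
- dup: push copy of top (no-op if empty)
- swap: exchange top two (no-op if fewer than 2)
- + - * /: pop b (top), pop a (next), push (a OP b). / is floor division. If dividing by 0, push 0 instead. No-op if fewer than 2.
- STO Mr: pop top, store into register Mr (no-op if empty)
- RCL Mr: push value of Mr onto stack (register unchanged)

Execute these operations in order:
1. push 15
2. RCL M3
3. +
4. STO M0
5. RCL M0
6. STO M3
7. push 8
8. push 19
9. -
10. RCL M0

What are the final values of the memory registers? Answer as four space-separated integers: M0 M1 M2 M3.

After op 1 (push 15): stack=[15] mem=[0,0,0,0]
After op 2 (RCL M3): stack=[15,0] mem=[0,0,0,0]
After op 3 (+): stack=[15] mem=[0,0,0,0]
After op 4 (STO M0): stack=[empty] mem=[15,0,0,0]
After op 5 (RCL M0): stack=[15] mem=[15,0,0,0]
After op 6 (STO M3): stack=[empty] mem=[15,0,0,15]
After op 7 (push 8): stack=[8] mem=[15,0,0,15]
After op 8 (push 19): stack=[8,19] mem=[15,0,0,15]
After op 9 (-): stack=[-11] mem=[15,0,0,15]
After op 10 (RCL M0): stack=[-11,15] mem=[15,0,0,15]

Answer: 15 0 0 15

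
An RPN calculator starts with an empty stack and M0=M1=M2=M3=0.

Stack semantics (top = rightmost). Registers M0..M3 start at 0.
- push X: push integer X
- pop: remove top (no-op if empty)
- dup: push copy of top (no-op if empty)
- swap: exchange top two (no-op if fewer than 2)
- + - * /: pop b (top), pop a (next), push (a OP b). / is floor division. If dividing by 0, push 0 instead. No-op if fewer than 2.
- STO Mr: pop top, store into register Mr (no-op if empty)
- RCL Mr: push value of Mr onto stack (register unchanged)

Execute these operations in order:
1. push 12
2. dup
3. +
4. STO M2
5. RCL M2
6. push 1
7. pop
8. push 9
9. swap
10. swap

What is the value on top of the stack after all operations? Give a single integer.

Answer: 9

Derivation:
After op 1 (push 12): stack=[12] mem=[0,0,0,0]
After op 2 (dup): stack=[12,12] mem=[0,0,0,0]
After op 3 (+): stack=[24] mem=[0,0,0,0]
After op 4 (STO M2): stack=[empty] mem=[0,0,24,0]
After op 5 (RCL M2): stack=[24] mem=[0,0,24,0]
After op 6 (push 1): stack=[24,1] mem=[0,0,24,0]
After op 7 (pop): stack=[24] mem=[0,0,24,0]
After op 8 (push 9): stack=[24,9] mem=[0,0,24,0]
After op 9 (swap): stack=[9,24] mem=[0,0,24,0]
After op 10 (swap): stack=[24,9] mem=[0,0,24,0]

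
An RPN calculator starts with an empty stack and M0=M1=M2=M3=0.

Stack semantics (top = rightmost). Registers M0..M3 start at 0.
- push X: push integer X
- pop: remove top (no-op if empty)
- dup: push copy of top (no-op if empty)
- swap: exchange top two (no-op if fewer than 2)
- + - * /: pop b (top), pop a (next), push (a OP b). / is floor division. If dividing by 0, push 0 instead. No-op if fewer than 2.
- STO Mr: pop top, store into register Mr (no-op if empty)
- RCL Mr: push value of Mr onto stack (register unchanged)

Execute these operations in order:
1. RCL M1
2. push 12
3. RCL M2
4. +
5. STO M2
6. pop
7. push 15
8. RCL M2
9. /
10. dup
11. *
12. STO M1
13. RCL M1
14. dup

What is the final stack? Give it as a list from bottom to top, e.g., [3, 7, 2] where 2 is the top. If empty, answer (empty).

After op 1 (RCL M1): stack=[0] mem=[0,0,0,0]
After op 2 (push 12): stack=[0,12] mem=[0,0,0,0]
After op 3 (RCL M2): stack=[0,12,0] mem=[0,0,0,0]
After op 4 (+): stack=[0,12] mem=[0,0,0,0]
After op 5 (STO M2): stack=[0] mem=[0,0,12,0]
After op 6 (pop): stack=[empty] mem=[0,0,12,0]
After op 7 (push 15): stack=[15] mem=[0,0,12,0]
After op 8 (RCL M2): stack=[15,12] mem=[0,0,12,0]
After op 9 (/): stack=[1] mem=[0,0,12,0]
After op 10 (dup): stack=[1,1] mem=[0,0,12,0]
After op 11 (*): stack=[1] mem=[0,0,12,0]
After op 12 (STO M1): stack=[empty] mem=[0,1,12,0]
After op 13 (RCL M1): stack=[1] mem=[0,1,12,0]
After op 14 (dup): stack=[1,1] mem=[0,1,12,0]

Answer: [1, 1]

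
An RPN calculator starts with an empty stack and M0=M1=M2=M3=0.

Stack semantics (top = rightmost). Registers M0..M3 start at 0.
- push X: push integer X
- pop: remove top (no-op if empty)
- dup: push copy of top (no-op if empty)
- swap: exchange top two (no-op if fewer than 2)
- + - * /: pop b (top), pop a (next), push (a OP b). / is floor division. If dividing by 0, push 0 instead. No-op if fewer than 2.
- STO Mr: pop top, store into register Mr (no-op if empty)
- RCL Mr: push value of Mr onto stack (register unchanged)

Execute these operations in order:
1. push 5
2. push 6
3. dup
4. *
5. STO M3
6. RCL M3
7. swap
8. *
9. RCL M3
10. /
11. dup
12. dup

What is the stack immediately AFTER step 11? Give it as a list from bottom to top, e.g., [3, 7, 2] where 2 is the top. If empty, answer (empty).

After op 1 (push 5): stack=[5] mem=[0,0,0,0]
After op 2 (push 6): stack=[5,6] mem=[0,0,0,0]
After op 3 (dup): stack=[5,6,6] mem=[0,0,0,0]
After op 4 (*): stack=[5,36] mem=[0,0,0,0]
After op 5 (STO M3): stack=[5] mem=[0,0,0,36]
After op 6 (RCL M3): stack=[5,36] mem=[0,0,0,36]
After op 7 (swap): stack=[36,5] mem=[0,0,0,36]
After op 8 (*): stack=[180] mem=[0,0,0,36]
After op 9 (RCL M3): stack=[180,36] mem=[0,0,0,36]
After op 10 (/): stack=[5] mem=[0,0,0,36]
After op 11 (dup): stack=[5,5] mem=[0,0,0,36]

[5, 5]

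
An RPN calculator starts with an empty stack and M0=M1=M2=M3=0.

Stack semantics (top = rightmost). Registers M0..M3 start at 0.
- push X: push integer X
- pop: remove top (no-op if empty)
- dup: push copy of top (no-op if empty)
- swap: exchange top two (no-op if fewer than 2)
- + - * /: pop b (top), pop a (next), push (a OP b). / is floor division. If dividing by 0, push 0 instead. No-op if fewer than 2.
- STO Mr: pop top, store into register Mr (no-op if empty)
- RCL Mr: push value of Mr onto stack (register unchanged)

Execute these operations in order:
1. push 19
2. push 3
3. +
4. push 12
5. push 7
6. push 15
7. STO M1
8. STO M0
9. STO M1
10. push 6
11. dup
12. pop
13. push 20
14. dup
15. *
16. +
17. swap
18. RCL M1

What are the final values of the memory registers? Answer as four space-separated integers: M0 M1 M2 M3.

Answer: 7 12 0 0

Derivation:
After op 1 (push 19): stack=[19] mem=[0,0,0,0]
After op 2 (push 3): stack=[19,3] mem=[0,0,0,0]
After op 3 (+): stack=[22] mem=[0,0,0,0]
After op 4 (push 12): stack=[22,12] mem=[0,0,0,0]
After op 5 (push 7): stack=[22,12,7] mem=[0,0,0,0]
After op 6 (push 15): stack=[22,12,7,15] mem=[0,0,0,0]
After op 7 (STO M1): stack=[22,12,7] mem=[0,15,0,0]
After op 8 (STO M0): stack=[22,12] mem=[7,15,0,0]
After op 9 (STO M1): stack=[22] mem=[7,12,0,0]
After op 10 (push 6): stack=[22,6] mem=[7,12,0,0]
After op 11 (dup): stack=[22,6,6] mem=[7,12,0,0]
After op 12 (pop): stack=[22,6] mem=[7,12,0,0]
After op 13 (push 20): stack=[22,6,20] mem=[7,12,0,0]
After op 14 (dup): stack=[22,6,20,20] mem=[7,12,0,0]
After op 15 (*): stack=[22,6,400] mem=[7,12,0,0]
After op 16 (+): stack=[22,406] mem=[7,12,0,0]
After op 17 (swap): stack=[406,22] mem=[7,12,0,0]
After op 18 (RCL M1): stack=[406,22,12] mem=[7,12,0,0]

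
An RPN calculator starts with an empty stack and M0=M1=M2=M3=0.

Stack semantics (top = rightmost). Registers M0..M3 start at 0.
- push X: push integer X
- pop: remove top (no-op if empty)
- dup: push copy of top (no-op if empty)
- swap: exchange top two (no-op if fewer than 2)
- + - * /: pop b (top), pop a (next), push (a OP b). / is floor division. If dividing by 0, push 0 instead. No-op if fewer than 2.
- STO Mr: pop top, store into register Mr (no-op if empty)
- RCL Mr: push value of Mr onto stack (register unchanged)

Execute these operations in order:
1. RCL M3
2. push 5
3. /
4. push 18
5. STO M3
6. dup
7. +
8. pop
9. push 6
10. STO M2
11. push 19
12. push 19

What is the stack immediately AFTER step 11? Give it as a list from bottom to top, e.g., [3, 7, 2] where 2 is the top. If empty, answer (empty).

After op 1 (RCL M3): stack=[0] mem=[0,0,0,0]
After op 2 (push 5): stack=[0,5] mem=[0,0,0,0]
After op 3 (/): stack=[0] mem=[0,0,0,0]
After op 4 (push 18): stack=[0,18] mem=[0,0,0,0]
After op 5 (STO M3): stack=[0] mem=[0,0,0,18]
After op 6 (dup): stack=[0,0] mem=[0,0,0,18]
After op 7 (+): stack=[0] mem=[0,0,0,18]
After op 8 (pop): stack=[empty] mem=[0,0,0,18]
After op 9 (push 6): stack=[6] mem=[0,0,0,18]
After op 10 (STO M2): stack=[empty] mem=[0,0,6,18]
After op 11 (push 19): stack=[19] mem=[0,0,6,18]

[19]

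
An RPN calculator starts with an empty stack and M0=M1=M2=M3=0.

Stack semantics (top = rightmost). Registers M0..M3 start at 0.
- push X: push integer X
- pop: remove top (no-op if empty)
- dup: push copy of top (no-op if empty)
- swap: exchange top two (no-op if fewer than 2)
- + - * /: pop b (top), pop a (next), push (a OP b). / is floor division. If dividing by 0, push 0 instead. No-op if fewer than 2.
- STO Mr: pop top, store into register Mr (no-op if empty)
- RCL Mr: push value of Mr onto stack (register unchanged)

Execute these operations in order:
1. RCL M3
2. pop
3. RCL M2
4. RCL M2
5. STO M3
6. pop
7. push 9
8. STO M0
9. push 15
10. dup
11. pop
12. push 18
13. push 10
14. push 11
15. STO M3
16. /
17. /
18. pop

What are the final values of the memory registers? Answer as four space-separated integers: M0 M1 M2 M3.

Answer: 9 0 0 11

Derivation:
After op 1 (RCL M3): stack=[0] mem=[0,0,0,0]
After op 2 (pop): stack=[empty] mem=[0,0,0,0]
After op 3 (RCL M2): stack=[0] mem=[0,0,0,0]
After op 4 (RCL M2): stack=[0,0] mem=[0,0,0,0]
After op 5 (STO M3): stack=[0] mem=[0,0,0,0]
After op 6 (pop): stack=[empty] mem=[0,0,0,0]
After op 7 (push 9): stack=[9] mem=[0,0,0,0]
After op 8 (STO M0): stack=[empty] mem=[9,0,0,0]
After op 9 (push 15): stack=[15] mem=[9,0,0,0]
After op 10 (dup): stack=[15,15] mem=[9,0,0,0]
After op 11 (pop): stack=[15] mem=[9,0,0,0]
After op 12 (push 18): stack=[15,18] mem=[9,0,0,0]
After op 13 (push 10): stack=[15,18,10] mem=[9,0,0,0]
After op 14 (push 11): stack=[15,18,10,11] mem=[9,0,0,0]
After op 15 (STO M3): stack=[15,18,10] mem=[9,0,0,11]
After op 16 (/): stack=[15,1] mem=[9,0,0,11]
After op 17 (/): stack=[15] mem=[9,0,0,11]
After op 18 (pop): stack=[empty] mem=[9,0,0,11]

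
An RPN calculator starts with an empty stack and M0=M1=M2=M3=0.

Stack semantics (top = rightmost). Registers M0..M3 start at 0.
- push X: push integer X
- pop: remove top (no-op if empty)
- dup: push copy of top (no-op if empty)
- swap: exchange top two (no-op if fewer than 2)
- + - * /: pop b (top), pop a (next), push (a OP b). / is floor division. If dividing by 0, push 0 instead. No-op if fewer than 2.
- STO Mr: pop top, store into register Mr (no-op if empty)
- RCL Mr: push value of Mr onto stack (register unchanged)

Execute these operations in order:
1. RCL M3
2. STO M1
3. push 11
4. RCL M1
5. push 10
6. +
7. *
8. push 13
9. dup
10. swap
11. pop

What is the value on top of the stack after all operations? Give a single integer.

Answer: 13

Derivation:
After op 1 (RCL M3): stack=[0] mem=[0,0,0,0]
After op 2 (STO M1): stack=[empty] mem=[0,0,0,0]
After op 3 (push 11): stack=[11] mem=[0,0,0,0]
After op 4 (RCL M1): stack=[11,0] mem=[0,0,0,0]
After op 5 (push 10): stack=[11,0,10] mem=[0,0,0,0]
After op 6 (+): stack=[11,10] mem=[0,0,0,0]
After op 7 (*): stack=[110] mem=[0,0,0,0]
After op 8 (push 13): stack=[110,13] mem=[0,0,0,0]
After op 9 (dup): stack=[110,13,13] mem=[0,0,0,0]
After op 10 (swap): stack=[110,13,13] mem=[0,0,0,0]
After op 11 (pop): stack=[110,13] mem=[0,0,0,0]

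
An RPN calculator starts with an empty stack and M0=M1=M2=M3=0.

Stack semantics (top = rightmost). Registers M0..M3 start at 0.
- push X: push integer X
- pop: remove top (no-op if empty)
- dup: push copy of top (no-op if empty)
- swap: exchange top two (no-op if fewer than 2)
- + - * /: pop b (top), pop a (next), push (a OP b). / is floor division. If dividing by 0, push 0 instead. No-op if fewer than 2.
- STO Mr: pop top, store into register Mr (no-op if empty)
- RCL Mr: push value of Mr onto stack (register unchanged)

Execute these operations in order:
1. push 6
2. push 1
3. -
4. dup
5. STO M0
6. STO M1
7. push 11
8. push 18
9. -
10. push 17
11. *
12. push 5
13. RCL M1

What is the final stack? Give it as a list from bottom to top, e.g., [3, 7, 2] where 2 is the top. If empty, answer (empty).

After op 1 (push 6): stack=[6] mem=[0,0,0,0]
After op 2 (push 1): stack=[6,1] mem=[0,0,0,0]
After op 3 (-): stack=[5] mem=[0,0,0,0]
After op 4 (dup): stack=[5,5] mem=[0,0,0,0]
After op 5 (STO M0): stack=[5] mem=[5,0,0,0]
After op 6 (STO M1): stack=[empty] mem=[5,5,0,0]
After op 7 (push 11): stack=[11] mem=[5,5,0,0]
After op 8 (push 18): stack=[11,18] mem=[5,5,0,0]
After op 9 (-): stack=[-7] mem=[5,5,0,0]
After op 10 (push 17): stack=[-7,17] mem=[5,5,0,0]
After op 11 (*): stack=[-119] mem=[5,5,0,0]
After op 12 (push 5): stack=[-119,5] mem=[5,5,0,0]
After op 13 (RCL M1): stack=[-119,5,5] mem=[5,5,0,0]

Answer: [-119, 5, 5]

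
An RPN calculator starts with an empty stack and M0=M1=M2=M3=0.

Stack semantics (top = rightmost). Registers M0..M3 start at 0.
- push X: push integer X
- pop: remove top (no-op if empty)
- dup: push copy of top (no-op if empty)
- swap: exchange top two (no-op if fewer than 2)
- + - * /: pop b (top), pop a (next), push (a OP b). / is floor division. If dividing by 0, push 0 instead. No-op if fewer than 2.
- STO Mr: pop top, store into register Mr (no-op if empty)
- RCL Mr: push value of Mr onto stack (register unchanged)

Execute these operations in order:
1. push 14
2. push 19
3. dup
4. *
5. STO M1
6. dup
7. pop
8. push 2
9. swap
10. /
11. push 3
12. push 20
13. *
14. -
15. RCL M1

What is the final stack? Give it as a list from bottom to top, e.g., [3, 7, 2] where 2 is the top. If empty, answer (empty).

After op 1 (push 14): stack=[14] mem=[0,0,0,0]
After op 2 (push 19): stack=[14,19] mem=[0,0,0,0]
After op 3 (dup): stack=[14,19,19] mem=[0,0,0,0]
After op 4 (*): stack=[14,361] mem=[0,0,0,0]
After op 5 (STO M1): stack=[14] mem=[0,361,0,0]
After op 6 (dup): stack=[14,14] mem=[0,361,0,0]
After op 7 (pop): stack=[14] mem=[0,361,0,0]
After op 8 (push 2): stack=[14,2] mem=[0,361,0,0]
After op 9 (swap): stack=[2,14] mem=[0,361,0,0]
After op 10 (/): stack=[0] mem=[0,361,0,0]
After op 11 (push 3): stack=[0,3] mem=[0,361,0,0]
After op 12 (push 20): stack=[0,3,20] mem=[0,361,0,0]
After op 13 (*): stack=[0,60] mem=[0,361,0,0]
After op 14 (-): stack=[-60] mem=[0,361,0,0]
After op 15 (RCL M1): stack=[-60,361] mem=[0,361,0,0]

Answer: [-60, 361]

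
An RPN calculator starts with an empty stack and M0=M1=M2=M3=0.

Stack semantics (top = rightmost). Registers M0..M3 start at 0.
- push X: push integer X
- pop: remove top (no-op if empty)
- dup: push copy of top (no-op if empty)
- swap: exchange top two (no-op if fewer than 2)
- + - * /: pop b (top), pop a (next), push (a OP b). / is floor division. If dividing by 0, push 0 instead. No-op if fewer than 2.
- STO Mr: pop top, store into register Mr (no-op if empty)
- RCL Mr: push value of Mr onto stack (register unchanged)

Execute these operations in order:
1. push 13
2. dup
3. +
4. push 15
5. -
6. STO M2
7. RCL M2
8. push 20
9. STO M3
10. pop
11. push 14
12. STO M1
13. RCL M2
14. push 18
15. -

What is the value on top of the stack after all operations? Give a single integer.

After op 1 (push 13): stack=[13] mem=[0,0,0,0]
After op 2 (dup): stack=[13,13] mem=[0,0,0,0]
After op 3 (+): stack=[26] mem=[0,0,0,0]
After op 4 (push 15): stack=[26,15] mem=[0,0,0,0]
After op 5 (-): stack=[11] mem=[0,0,0,0]
After op 6 (STO M2): stack=[empty] mem=[0,0,11,0]
After op 7 (RCL M2): stack=[11] mem=[0,0,11,0]
After op 8 (push 20): stack=[11,20] mem=[0,0,11,0]
After op 9 (STO M3): stack=[11] mem=[0,0,11,20]
After op 10 (pop): stack=[empty] mem=[0,0,11,20]
After op 11 (push 14): stack=[14] mem=[0,0,11,20]
After op 12 (STO M1): stack=[empty] mem=[0,14,11,20]
After op 13 (RCL M2): stack=[11] mem=[0,14,11,20]
After op 14 (push 18): stack=[11,18] mem=[0,14,11,20]
After op 15 (-): stack=[-7] mem=[0,14,11,20]

Answer: -7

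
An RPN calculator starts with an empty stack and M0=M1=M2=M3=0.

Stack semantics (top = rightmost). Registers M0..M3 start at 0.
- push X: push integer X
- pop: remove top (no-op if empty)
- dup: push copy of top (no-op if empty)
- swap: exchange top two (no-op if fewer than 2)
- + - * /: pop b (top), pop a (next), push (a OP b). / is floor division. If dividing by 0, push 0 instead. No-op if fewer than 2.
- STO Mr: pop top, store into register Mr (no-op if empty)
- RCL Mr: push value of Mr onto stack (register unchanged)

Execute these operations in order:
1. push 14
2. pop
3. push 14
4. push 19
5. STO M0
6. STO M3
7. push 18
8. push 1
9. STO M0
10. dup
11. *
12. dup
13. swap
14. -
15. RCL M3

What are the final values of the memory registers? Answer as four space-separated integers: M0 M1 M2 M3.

After op 1 (push 14): stack=[14] mem=[0,0,0,0]
After op 2 (pop): stack=[empty] mem=[0,0,0,0]
After op 3 (push 14): stack=[14] mem=[0,0,0,0]
After op 4 (push 19): stack=[14,19] mem=[0,0,0,0]
After op 5 (STO M0): stack=[14] mem=[19,0,0,0]
After op 6 (STO M3): stack=[empty] mem=[19,0,0,14]
After op 7 (push 18): stack=[18] mem=[19,0,0,14]
After op 8 (push 1): stack=[18,1] mem=[19,0,0,14]
After op 9 (STO M0): stack=[18] mem=[1,0,0,14]
After op 10 (dup): stack=[18,18] mem=[1,0,0,14]
After op 11 (*): stack=[324] mem=[1,0,0,14]
After op 12 (dup): stack=[324,324] mem=[1,0,0,14]
After op 13 (swap): stack=[324,324] mem=[1,0,0,14]
After op 14 (-): stack=[0] mem=[1,0,0,14]
After op 15 (RCL M3): stack=[0,14] mem=[1,0,0,14]

Answer: 1 0 0 14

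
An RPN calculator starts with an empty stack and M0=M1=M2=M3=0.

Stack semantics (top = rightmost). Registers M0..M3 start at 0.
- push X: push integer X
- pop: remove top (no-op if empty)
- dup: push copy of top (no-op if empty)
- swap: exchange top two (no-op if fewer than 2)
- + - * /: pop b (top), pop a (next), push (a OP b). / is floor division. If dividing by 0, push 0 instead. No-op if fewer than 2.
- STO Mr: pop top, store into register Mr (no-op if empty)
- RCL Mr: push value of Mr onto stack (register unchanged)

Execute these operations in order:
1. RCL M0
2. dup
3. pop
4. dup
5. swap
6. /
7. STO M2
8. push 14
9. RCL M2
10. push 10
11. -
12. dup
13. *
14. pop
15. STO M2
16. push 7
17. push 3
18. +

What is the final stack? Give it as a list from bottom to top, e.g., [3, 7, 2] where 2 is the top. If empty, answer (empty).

Answer: [10]

Derivation:
After op 1 (RCL M0): stack=[0] mem=[0,0,0,0]
After op 2 (dup): stack=[0,0] mem=[0,0,0,0]
After op 3 (pop): stack=[0] mem=[0,0,0,0]
After op 4 (dup): stack=[0,0] mem=[0,0,0,0]
After op 5 (swap): stack=[0,0] mem=[0,0,0,0]
After op 6 (/): stack=[0] mem=[0,0,0,0]
After op 7 (STO M2): stack=[empty] mem=[0,0,0,0]
After op 8 (push 14): stack=[14] mem=[0,0,0,0]
After op 9 (RCL M2): stack=[14,0] mem=[0,0,0,0]
After op 10 (push 10): stack=[14,0,10] mem=[0,0,0,0]
After op 11 (-): stack=[14,-10] mem=[0,0,0,0]
After op 12 (dup): stack=[14,-10,-10] mem=[0,0,0,0]
After op 13 (*): stack=[14,100] mem=[0,0,0,0]
After op 14 (pop): stack=[14] mem=[0,0,0,0]
After op 15 (STO M2): stack=[empty] mem=[0,0,14,0]
After op 16 (push 7): stack=[7] mem=[0,0,14,0]
After op 17 (push 3): stack=[7,3] mem=[0,0,14,0]
After op 18 (+): stack=[10] mem=[0,0,14,0]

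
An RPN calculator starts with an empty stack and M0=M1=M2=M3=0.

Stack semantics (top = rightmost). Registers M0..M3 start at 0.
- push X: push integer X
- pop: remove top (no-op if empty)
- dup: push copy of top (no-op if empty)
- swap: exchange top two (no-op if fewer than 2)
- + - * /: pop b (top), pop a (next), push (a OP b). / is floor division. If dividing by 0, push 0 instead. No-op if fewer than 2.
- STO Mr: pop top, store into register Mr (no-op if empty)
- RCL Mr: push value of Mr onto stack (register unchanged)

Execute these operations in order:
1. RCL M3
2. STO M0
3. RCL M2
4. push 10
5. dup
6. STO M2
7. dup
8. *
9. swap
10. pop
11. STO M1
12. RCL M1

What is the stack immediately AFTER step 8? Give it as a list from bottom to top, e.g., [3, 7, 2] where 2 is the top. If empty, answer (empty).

After op 1 (RCL M3): stack=[0] mem=[0,0,0,0]
After op 2 (STO M0): stack=[empty] mem=[0,0,0,0]
After op 3 (RCL M2): stack=[0] mem=[0,0,0,0]
After op 4 (push 10): stack=[0,10] mem=[0,0,0,0]
After op 5 (dup): stack=[0,10,10] mem=[0,0,0,0]
After op 6 (STO M2): stack=[0,10] mem=[0,0,10,0]
After op 7 (dup): stack=[0,10,10] mem=[0,0,10,0]
After op 8 (*): stack=[0,100] mem=[0,0,10,0]

[0, 100]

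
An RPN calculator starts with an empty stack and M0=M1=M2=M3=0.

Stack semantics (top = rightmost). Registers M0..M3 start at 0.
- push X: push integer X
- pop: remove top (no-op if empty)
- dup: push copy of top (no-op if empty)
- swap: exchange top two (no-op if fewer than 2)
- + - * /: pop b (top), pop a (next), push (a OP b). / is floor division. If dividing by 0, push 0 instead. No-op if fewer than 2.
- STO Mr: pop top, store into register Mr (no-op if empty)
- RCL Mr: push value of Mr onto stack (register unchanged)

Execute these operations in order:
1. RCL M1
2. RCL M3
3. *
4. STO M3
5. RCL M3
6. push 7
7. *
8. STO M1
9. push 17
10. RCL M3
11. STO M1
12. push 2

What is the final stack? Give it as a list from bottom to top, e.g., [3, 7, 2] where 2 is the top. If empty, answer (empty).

After op 1 (RCL M1): stack=[0] mem=[0,0,0,0]
After op 2 (RCL M3): stack=[0,0] mem=[0,0,0,0]
After op 3 (*): stack=[0] mem=[0,0,0,0]
After op 4 (STO M3): stack=[empty] mem=[0,0,0,0]
After op 5 (RCL M3): stack=[0] mem=[0,0,0,0]
After op 6 (push 7): stack=[0,7] mem=[0,0,0,0]
After op 7 (*): stack=[0] mem=[0,0,0,0]
After op 8 (STO M1): stack=[empty] mem=[0,0,0,0]
After op 9 (push 17): stack=[17] mem=[0,0,0,0]
After op 10 (RCL M3): stack=[17,0] mem=[0,0,0,0]
After op 11 (STO M1): stack=[17] mem=[0,0,0,0]
After op 12 (push 2): stack=[17,2] mem=[0,0,0,0]

Answer: [17, 2]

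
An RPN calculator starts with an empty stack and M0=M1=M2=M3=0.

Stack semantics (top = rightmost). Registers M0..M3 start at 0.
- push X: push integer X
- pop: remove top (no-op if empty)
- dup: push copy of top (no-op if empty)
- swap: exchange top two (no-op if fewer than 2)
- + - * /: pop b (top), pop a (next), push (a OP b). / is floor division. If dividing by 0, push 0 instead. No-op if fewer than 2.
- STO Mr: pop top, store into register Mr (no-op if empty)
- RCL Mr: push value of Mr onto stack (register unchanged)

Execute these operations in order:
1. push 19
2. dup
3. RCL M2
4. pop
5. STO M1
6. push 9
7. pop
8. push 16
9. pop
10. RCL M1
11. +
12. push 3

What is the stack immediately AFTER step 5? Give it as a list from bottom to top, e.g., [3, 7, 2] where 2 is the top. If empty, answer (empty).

After op 1 (push 19): stack=[19] mem=[0,0,0,0]
After op 2 (dup): stack=[19,19] mem=[0,0,0,0]
After op 3 (RCL M2): stack=[19,19,0] mem=[0,0,0,0]
After op 4 (pop): stack=[19,19] mem=[0,0,0,0]
After op 5 (STO M1): stack=[19] mem=[0,19,0,0]

[19]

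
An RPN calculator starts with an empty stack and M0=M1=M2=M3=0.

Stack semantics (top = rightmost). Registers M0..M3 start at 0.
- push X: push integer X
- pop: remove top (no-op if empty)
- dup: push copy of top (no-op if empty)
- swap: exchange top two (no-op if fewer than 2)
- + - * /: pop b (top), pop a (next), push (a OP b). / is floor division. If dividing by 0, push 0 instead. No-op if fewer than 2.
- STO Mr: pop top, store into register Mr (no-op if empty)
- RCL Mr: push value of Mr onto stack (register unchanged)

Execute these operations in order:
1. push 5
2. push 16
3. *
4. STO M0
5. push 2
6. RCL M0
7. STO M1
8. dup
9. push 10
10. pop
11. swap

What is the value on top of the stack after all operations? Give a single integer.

Answer: 2

Derivation:
After op 1 (push 5): stack=[5] mem=[0,0,0,0]
After op 2 (push 16): stack=[5,16] mem=[0,0,0,0]
After op 3 (*): stack=[80] mem=[0,0,0,0]
After op 4 (STO M0): stack=[empty] mem=[80,0,0,0]
After op 5 (push 2): stack=[2] mem=[80,0,0,0]
After op 6 (RCL M0): stack=[2,80] mem=[80,0,0,0]
After op 7 (STO M1): stack=[2] mem=[80,80,0,0]
After op 8 (dup): stack=[2,2] mem=[80,80,0,0]
After op 9 (push 10): stack=[2,2,10] mem=[80,80,0,0]
After op 10 (pop): stack=[2,2] mem=[80,80,0,0]
After op 11 (swap): stack=[2,2] mem=[80,80,0,0]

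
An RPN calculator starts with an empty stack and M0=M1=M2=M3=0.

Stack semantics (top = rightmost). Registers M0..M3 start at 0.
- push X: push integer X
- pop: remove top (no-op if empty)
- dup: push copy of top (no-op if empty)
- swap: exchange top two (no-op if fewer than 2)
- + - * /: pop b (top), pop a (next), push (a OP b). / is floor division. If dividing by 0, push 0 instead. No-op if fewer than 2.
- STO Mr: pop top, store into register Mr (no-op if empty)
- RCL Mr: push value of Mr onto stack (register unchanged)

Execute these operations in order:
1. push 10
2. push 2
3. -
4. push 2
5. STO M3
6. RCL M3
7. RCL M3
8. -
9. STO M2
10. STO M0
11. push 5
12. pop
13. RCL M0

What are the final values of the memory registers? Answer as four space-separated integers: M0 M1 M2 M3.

After op 1 (push 10): stack=[10] mem=[0,0,0,0]
After op 2 (push 2): stack=[10,2] mem=[0,0,0,0]
After op 3 (-): stack=[8] mem=[0,0,0,0]
After op 4 (push 2): stack=[8,2] mem=[0,0,0,0]
After op 5 (STO M3): stack=[8] mem=[0,0,0,2]
After op 6 (RCL M3): stack=[8,2] mem=[0,0,0,2]
After op 7 (RCL M3): stack=[8,2,2] mem=[0,0,0,2]
After op 8 (-): stack=[8,0] mem=[0,0,0,2]
After op 9 (STO M2): stack=[8] mem=[0,0,0,2]
After op 10 (STO M0): stack=[empty] mem=[8,0,0,2]
After op 11 (push 5): stack=[5] mem=[8,0,0,2]
After op 12 (pop): stack=[empty] mem=[8,0,0,2]
After op 13 (RCL M0): stack=[8] mem=[8,0,0,2]

Answer: 8 0 0 2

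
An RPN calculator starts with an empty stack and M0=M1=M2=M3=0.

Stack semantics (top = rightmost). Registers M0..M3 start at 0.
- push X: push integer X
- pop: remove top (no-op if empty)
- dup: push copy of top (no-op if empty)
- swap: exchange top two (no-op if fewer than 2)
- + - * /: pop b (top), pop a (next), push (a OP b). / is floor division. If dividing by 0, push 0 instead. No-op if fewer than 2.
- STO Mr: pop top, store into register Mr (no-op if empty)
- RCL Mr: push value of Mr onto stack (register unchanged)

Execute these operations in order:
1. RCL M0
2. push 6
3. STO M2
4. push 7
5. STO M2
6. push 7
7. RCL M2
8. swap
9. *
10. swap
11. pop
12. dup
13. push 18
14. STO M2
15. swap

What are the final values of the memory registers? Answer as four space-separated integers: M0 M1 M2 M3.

Answer: 0 0 18 0

Derivation:
After op 1 (RCL M0): stack=[0] mem=[0,0,0,0]
After op 2 (push 6): stack=[0,6] mem=[0,0,0,0]
After op 3 (STO M2): stack=[0] mem=[0,0,6,0]
After op 4 (push 7): stack=[0,7] mem=[0,0,6,0]
After op 5 (STO M2): stack=[0] mem=[0,0,7,0]
After op 6 (push 7): stack=[0,7] mem=[0,0,7,0]
After op 7 (RCL M2): stack=[0,7,7] mem=[0,0,7,0]
After op 8 (swap): stack=[0,7,7] mem=[0,0,7,0]
After op 9 (*): stack=[0,49] mem=[0,0,7,0]
After op 10 (swap): stack=[49,0] mem=[0,0,7,0]
After op 11 (pop): stack=[49] mem=[0,0,7,0]
After op 12 (dup): stack=[49,49] mem=[0,0,7,0]
After op 13 (push 18): stack=[49,49,18] mem=[0,0,7,0]
After op 14 (STO M2): stack=[49,49] mem=[0,0,18,0]
After op 15 (swap): stack=[49,49] mem=[0,0,18,0]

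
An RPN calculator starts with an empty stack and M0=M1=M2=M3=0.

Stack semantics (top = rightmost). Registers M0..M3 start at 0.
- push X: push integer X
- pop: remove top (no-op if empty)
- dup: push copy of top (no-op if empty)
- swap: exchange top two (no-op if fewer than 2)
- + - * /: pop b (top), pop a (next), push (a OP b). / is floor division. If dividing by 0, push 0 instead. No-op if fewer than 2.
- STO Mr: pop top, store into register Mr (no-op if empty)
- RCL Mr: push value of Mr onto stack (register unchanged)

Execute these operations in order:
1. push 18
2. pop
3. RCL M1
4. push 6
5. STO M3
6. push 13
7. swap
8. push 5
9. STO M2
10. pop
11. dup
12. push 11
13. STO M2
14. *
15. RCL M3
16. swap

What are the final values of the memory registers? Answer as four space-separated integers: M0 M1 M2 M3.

After op 1 (push 18): stack=[18] mem=[0,0,0,0]
After op 2 (pop): stack=[empty] mem=[0,0,0,0]
After op 3 (RCL M1): stack=[0] mem=[0,0,0,0]
After op 4 (push 6): stack=[0,6] mem=[0,0,0,0]
After op 5 (STO M3): stack=[0] mem=[0,0,0,6]
After op 6 (push 13): stack=[0,13] mem=[0,0,0,6]
After op 7 (swap): stack=[13,0] mem=[0,0,0,6]
After op 8 (push 5): stack=[13,0,5] mem=[0,0,0,6]
After op 9 (STO M2): stack=[13,0] mem=[0,0,5,6]
After op 10 (pop): stack=[13] mem=[0,0,5,6]
After op 11 (dup): stack=[13,13] mem=[0,0,5,6]
After op 12 (push 11): stack=[13,13,11] mem=[0,0,5,6]
After op 13 (STO M2): stack=[13,13] mem=[0,0,11,6]
After op 14 (*): stack=[169] mem=[0,0,11,6]
After op 15 (RCL M3): stack=[169,6] mem=[0,0,11,6]
After op 16 (swap): stack=[6,169] mem=[0,0,11,6]

Answer: 0 0 11 6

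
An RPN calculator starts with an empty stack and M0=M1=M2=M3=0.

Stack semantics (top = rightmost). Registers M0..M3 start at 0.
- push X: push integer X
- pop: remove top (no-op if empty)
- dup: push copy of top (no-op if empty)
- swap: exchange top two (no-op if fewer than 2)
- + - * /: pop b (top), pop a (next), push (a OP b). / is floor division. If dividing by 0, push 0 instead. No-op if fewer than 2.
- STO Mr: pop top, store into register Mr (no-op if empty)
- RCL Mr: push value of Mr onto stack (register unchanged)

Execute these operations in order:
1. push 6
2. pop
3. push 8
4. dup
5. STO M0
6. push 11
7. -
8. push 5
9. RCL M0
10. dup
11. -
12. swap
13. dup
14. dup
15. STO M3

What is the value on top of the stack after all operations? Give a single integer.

Answer: 5

Derivation:
After op 1 (push 6): stack=[6] mem=[0,0,0,0]
After op 2 (pop): stack=[empty] mem=[0,0,0,0]
After op 3 (push 8): stack=[8] mem=[0,0,0,0]
After op 4 (dup): stack=[8,8] mem=[0,0,0,0]
After op 5 (STO M0): stack=[8] mem=[8,0,0,0]
After op 6 (push 11): stack=[8,11] mem=[8,0,0,0]
After op 7 (-): stack=[-3] mem=[8,0,0,0]
After op 8 (push 5): stack=[-3,5] mem=[8,0,0,0]
After op 9 (RCL M0): stack=[-3,5,8] mem=[8,0,0,0]
After op 10 (dup): stack=[-3,5,8,8] mem=[8,0,0,0]
After op 11 (-): stack=[-3,5,0] mem=[8,0,0,0]
After op 12 (swap): stack=[-3,0,5] mem=[8,0,0,0]
After op 13 (dup): stack=[-3,0,5,5] mem=[8,0,0,0]
After op 14 (dup): stack=[-3,0,5,5,5] mem=[8,0,0,0]
After op 15 (STO M3): stack=[-3,0,5,5] mem=[8,0,0,5]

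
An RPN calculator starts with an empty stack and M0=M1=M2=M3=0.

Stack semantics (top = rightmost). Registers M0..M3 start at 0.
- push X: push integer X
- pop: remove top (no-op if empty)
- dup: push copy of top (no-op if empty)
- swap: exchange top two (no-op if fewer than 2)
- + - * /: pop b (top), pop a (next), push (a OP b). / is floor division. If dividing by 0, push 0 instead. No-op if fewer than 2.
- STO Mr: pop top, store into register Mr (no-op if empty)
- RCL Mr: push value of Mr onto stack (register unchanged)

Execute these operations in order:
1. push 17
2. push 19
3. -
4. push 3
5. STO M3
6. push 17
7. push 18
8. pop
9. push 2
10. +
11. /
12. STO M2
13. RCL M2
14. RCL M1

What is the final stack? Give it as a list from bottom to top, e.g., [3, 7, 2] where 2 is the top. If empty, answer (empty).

After op 1 (push 17): stack=[17] mem=[0,0,0,0]
After op 2 (push 19): stack=[17,19] mem=[0,0,0,0]
After op 3 (-): stack=[-2] mem=[0,0,0,0]
After op 4 (push 3): stack=[-2,3] mem=[0,0,0,0]
After op 5 (STO M3): stack=[-2] mem=[0,0,0,3]
After op 6 (push 17): stack=[-2,17] mem=[0,0,0,3]
After op 7 (push 18): stack=[-2,17,18] mem=[0,0,0,3]
After op 8 (pop): stack=[-2,17] mem=[0,0,0,3]
After op 9 (push 2): stack=[-2,17,2] mem=[0,0,0,3]
After op 10 (+): stack=[-2,19] mem=[0,0,0,3]
After op 11 (/): stack=[-1] mem=[0,0,0,3]
After op 12 (STO M2): stack=[empty] mem=[0,0,-1,3]
After op 13 (RCL M2): stack=[-1] mem=[0,0,-1,3]
After op 14 (RCL M1): stack=[-1,0] mem=[0,0,-1,3]

Answer: [-1, 0]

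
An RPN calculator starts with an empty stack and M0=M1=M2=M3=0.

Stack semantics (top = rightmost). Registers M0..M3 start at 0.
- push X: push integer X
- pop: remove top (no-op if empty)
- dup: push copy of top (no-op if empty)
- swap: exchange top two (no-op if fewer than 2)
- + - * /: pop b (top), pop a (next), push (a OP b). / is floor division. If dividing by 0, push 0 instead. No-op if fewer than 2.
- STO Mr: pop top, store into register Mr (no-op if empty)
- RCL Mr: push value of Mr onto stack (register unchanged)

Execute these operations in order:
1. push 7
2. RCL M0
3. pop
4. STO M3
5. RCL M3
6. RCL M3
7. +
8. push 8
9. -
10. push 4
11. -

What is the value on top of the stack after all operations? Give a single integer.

Answer: 2

Derivation:
After op 1 (push 7): stack=[7] mem=[0,0,0,0]
After op 2 (RCL M0): stack=[7,0] mem=[0,0,0,0]
After op 3 (pop): stack=[7] mem=[0,0,0,0]
After op 4 (STO M3): stack=[empty] mem=[0,0,0,7]
After op 5 (RCL M3): stack=[7] mem=[0,0,0,7]
After op 6 (RCL M3): stack=[7,7] mem=[0,0,0,7]
After op 7 (+): stack=[14] mem=[0,0,0,7]
After op 8 (push 8): stack=[14,8] mem=[0,0,0,7]
After op 9 (-): stack=[6] mem=[0,0,0,7]
After op 10 (push 4): stack=[6,4] mem=[0,0,0,7]
After op 11 (-): stack=[2] mem=[0,0,0,7]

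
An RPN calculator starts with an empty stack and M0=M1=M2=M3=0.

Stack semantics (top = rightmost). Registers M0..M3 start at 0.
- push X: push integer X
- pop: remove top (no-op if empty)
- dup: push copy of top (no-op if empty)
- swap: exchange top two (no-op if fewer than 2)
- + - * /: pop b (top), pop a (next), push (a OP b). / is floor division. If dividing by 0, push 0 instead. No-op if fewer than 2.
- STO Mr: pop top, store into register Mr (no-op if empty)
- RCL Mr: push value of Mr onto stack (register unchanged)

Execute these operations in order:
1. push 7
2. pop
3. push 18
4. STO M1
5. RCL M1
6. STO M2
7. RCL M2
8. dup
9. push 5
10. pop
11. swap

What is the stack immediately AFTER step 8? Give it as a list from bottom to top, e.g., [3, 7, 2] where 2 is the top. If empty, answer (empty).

After op 1 (push 7): stack=[7] mem=[0,0,0,0]
After op 2 (pop): stack=[empty] mem=[0,0,0,0]
After op 3 (push 18): stack=[18] mem=[0,0,0,0]
After op 4 (STO M1): stack=[empty] mem=[0,18,0,0]
After op 5 (RCL M1): stack=[18] mem=[0,18,0,0]
After op 6 (STO M2): stack=[empty] mem=[0,18,18,0]
After op 7 (RCL M2): stack=[18] mem=[0,18,18,0]
After op 8 (dup): stack=[18,18] mem=[0,18,18,0]

[18, 18]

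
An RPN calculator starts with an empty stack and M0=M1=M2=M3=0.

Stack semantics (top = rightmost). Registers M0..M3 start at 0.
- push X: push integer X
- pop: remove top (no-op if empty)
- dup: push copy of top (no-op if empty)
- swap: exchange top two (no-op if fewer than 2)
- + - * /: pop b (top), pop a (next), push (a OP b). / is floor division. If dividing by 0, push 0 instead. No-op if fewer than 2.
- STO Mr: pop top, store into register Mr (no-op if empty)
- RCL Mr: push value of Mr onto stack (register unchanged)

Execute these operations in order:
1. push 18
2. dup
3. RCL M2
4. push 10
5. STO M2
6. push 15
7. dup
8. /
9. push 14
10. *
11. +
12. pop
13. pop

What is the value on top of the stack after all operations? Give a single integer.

Answer: 18

Derivation:
After op 1 (push 18): stack=[18] mem=[0,0,0,0]
After op 2 (dup): stack=[18,18] mem=[0,0,0,0]
After op 3 (RCL M2): stack=[18,18,0] mem=[0,0,0,0]
After op 4 (push 10): stack=[18,18,0,10] mem=[0,0,0,0]
After op 5 (STO M2): stack=[18,18,0] mem=[0,0,10,0]
After op 6 (push 15): stack=[18,18,0,15] mem=[0,0,10,0]
After op 7 (dup): stack=[18,18,0,15,15] mem=[0,0,10,0]
After op 8 (/): stack=[18,18,0,1] mem=[0,0,10,0]
After op 9 (push 14): stack=[18,18,0,1,14] mem=[0,0,10,0]
After op 10 (*): stack=[18,18,0,14] mem=[0,0,10,0]
After op 11 (+): stack=[18,18,14] mem=[0,0,10,0]
After op 12 (pop): stack=[18,18] mem=[0,0,10,0]
After op 13 (pop): stack=[18] mem=[0,0,10,0]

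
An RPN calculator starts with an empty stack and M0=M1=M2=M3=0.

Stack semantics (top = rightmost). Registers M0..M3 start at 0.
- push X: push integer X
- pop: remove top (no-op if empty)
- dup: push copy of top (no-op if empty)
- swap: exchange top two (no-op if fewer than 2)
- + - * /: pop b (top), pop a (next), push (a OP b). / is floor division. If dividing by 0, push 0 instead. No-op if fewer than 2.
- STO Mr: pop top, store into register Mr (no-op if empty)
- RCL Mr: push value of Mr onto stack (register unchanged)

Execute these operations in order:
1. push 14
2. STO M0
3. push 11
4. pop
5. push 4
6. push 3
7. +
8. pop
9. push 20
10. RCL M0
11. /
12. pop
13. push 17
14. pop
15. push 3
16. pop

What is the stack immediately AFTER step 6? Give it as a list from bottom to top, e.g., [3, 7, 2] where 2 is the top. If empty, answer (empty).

After op 1 (push 14): stack=[14] mem=[0,0,0,0]
After op 2 (STO M0): stack=[empty] mem=[14,0,0,0]
After op 3 (push 11): stack=[11] mem=[14,0,0,0]
After op 4 (pop): stack=[empty] mem=[14,0,0,0]
After op 5 (push 4): stack=[4] mem=[14,0,0,0]
After op 6 (push 3): stack=[4,3] mem=[14,0,0,0]

[4, 3]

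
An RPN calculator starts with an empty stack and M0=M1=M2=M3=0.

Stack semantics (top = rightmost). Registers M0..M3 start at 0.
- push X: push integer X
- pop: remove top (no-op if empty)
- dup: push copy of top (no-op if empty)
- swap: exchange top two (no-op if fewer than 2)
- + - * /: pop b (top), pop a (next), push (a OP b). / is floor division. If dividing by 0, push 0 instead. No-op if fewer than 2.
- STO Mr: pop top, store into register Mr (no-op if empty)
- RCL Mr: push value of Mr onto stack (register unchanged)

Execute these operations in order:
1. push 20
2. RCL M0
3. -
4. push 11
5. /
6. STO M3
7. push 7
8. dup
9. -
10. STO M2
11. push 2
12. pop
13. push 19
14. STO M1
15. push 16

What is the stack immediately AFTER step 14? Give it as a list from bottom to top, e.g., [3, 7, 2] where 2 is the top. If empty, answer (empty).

After op 1 (push 20): stack=[20] mem=[0,0,0,0]
After op 2 (RCL M0): stack=[20,0] mem=[0,0,0,0]
After op 3 (-): stack=[20] mem=[0,0,0,0]
After op 4 (push 11): stack=[20,11] mem=[0,0,0,0]
After op 5 (/): stack=[1] mem=[0,0,0,0]
After op 6 (STO M3): stack=[empty] mem=[0,0,0,1]
After op 7 (push 7): stack=[7] mem=[0,0,0,1]
After op 8 (dup): stack=[7,7] mem=[0,0,0,1]
After op 9 (-): stack=[0] mem=[0,0,0,1]
After op 10 (STO M2): stack=[empty] mem=[0,0,0,1]
After op 11 (push 2): stack=[2] mem=[0,0,0,1]
After op 12 (pop): stack=[empty] mem=[0,0,0,1]
After op 13 (push 19): stack=[19] mem=[0,0,0,1]
After op 14 (STO M1): stack=[empty] mem=[0,19,0,1]

(empty)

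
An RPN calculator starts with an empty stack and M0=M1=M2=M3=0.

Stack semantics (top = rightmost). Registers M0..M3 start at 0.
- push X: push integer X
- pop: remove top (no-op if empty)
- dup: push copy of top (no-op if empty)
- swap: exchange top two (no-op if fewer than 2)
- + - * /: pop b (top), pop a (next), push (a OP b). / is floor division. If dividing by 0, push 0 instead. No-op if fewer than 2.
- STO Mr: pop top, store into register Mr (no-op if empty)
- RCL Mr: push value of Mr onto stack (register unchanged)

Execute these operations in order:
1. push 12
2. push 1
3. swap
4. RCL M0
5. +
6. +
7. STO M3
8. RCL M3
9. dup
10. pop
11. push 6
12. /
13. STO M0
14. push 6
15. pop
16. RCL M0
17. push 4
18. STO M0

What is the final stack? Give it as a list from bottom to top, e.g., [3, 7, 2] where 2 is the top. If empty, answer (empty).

After op 1 (push 12): stack=[12] mem=[0,0,0,0]
After op 2 (push 1): stack=[12,1] mem=[0,0,0,0]
After op 3 (swap): stack=[1,12] mem=[0,0,0,0]
After op 4 (RCL M0): stack=[1,12,0] mem=[0,0,0,0]
After op 5 (+): stack=[1,12] mem=[0,0,0,0]
After op 6 (+): stack=[13] mem=[0,0,0,0]
After op 7 (STO M3): stack=[empty] mem=[0,0,0,13]
After op 8 (RCL M3): stack=[13] mem=[0,0,0,13]
After op 9 (dup): stack=[13,13] mem=[0,0,0,13]
After op 10 (pop): stack=[13] mem=[0,0,0,13]
After op 11 (push 6): stack=[13,6] mem=[0,0,0,13]
After op 12 (/): stack=[2] mem=[0,0,0,13]
After op 13 (STO M0): stack=[empty] mem=[2,0,0,13]
After op 14 (push 6): stack=[6] mem=[2,0,0,13]
After op 15 (pop): stack=[empty] mem=[2,0,0,13]
After op 16 (RCL M0): stack=[2] mem=[2,0,0,13]
After op 17 (push 4): stack=[2,4] mem=[2,0,0,13]
After op 18 (STO M0): stack=[2] mem=[4,0,0,13]

Answer: [2]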